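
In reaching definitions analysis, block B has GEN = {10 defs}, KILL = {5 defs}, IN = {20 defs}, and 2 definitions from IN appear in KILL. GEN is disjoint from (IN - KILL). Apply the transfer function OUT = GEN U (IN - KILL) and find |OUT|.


IN - KILL: 20 - 2 = 18 surviving definitions
OUT = GEN + surviving = 10 + 18 = 28

28


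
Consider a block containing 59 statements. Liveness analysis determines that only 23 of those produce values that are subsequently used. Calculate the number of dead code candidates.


Dead code = total statements - live definitions
= 59 - 23 = 36

36


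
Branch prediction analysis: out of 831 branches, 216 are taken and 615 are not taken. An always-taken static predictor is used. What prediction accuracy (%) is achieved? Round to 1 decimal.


Predictor: always-taken
Correct predictions = 216
Accuracy = 216 / 831 * 100 = 26.0%

26.0


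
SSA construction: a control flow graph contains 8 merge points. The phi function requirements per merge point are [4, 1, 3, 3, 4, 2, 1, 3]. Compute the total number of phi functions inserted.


Total phi functions = sum of phi functions at each join node
= 4 + 1 + 3 + 3 + 4 + 2 + 1 + 3 = 21

21


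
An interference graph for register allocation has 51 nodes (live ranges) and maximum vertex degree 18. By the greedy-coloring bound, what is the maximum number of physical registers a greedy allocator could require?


Greedy coloring never needs more than (max_degree + 1) colors: when coloring a vertex, at most max_degree neighbors are already colored.
Upper bound = 18 + 1 = 19

19


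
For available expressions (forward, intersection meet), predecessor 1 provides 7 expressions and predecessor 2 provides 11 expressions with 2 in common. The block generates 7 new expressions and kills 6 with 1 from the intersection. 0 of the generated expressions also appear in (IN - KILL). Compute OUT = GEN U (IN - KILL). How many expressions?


IN = intersection of predecessors = 2
IN - KILL = 2 - 1 = 1
|OUT| = |GEN| + |IN - KILL| - |GEN ∩ (IN - KILL)| = 7 + 1 - 0 = 8

8


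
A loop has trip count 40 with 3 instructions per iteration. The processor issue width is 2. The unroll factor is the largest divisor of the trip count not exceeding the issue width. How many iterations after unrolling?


Largest divisor of 40 <= 2 is 2
New iterations = 40 / 2 = 20

20


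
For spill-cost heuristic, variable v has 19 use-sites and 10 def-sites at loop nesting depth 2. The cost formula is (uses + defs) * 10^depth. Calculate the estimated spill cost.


uses + defs = 19 + 10 = 29
10^2 = 100
Spill cost = 29 * 100 = 2900

2900


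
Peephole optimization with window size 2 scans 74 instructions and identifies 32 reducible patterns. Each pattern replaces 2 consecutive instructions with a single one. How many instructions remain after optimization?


Each match removes 1 instructions.
Total removed = 32 * 1 = 32
Remaining = 74 - 32 = 42

42


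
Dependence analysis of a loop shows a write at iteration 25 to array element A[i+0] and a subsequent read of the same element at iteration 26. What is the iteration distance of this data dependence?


Distance = read iteration - write iteration
= 26 - 25 = 1

1


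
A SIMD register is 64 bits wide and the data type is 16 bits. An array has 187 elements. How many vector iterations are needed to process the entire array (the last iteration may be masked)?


Width = 64 / 16 = 4 elements per vector op
Iterations = ceil(187 / 4) = 47

47


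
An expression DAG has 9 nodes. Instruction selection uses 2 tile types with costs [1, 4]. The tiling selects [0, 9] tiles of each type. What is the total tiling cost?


Total cost = sum(count_i * cost_i)
= 0*1 + 9*4
= 36

36


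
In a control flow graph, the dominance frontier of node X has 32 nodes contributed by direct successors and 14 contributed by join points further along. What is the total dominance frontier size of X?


DF(X) = direct successor contributions + join point contributions
= 32 + 14 = 46

46


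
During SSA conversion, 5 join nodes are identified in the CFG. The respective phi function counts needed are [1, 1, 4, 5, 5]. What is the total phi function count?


Total phi functions = sum of phi functions at each join node
= 1 + 1 + 4 + 5 + 5 = 16

16


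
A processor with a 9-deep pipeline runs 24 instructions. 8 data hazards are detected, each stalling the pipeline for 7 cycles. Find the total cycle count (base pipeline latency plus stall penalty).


Base cycles = 9 + 24 - 1 = 32
Total stalls = 8 * 7 = 56
Total = 32 + 56 = 88

88


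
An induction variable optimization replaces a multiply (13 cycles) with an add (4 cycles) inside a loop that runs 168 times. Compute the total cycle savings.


Per-iteration saving = 13 - 4 = 9
Total saved = 168 * 9 = 1512

1512


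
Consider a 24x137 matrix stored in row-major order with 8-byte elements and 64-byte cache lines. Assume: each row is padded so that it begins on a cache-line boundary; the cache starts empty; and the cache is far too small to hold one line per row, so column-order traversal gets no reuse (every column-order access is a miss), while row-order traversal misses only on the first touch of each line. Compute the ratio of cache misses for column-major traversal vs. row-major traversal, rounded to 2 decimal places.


Each row occupies 137 * 8 = 1096 bytes and starts on a line boundary, so it spans ceil(1096 / 64) = 18 cache lines.
Row-major traversal misses (one per line touched): 24 * ceil(137 * 8 / 64) = 432
Column-major traversal misses (no reuse, every access misses): 24 * 137 = 3288
Ratio = 3288 / 432 = 7.61

7.61


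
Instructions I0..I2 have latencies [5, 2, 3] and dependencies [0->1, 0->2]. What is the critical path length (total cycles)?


Compute longest path through dependency graph: dist(Ik) = max over predecessors of dist + latency(Ik).
dist(I0) = latency 5 = 5
dist(I1) = dist(I0) + 2 = 5 + 2 = 7
dist(I2) = dist(I0) + 3 = 5 + 3 = 8
Critical path = max dist = 8

8


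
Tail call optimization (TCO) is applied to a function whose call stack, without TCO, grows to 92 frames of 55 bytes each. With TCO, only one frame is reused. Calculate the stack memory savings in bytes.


Without TCO: 92 * 55 = 5060 bytes
With TCO: reuse 1 frame = 55 bytes
Savings = 5060 - 55 = 5005

5005


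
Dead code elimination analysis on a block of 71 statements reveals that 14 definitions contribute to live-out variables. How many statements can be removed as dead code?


Dead code = total statements - live definitions
= 71 - 14 = 57

57


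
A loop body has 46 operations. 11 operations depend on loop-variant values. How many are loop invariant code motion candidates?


Invariant candidates = total - loop-dependent
= 46 - 11 = 35

35


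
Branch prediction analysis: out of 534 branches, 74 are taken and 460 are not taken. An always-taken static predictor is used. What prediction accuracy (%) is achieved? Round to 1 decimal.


Predictor: always-taken
Correct predictions = 74
Accuracy = 74 / 534 * 100 = 13.9%

13.9


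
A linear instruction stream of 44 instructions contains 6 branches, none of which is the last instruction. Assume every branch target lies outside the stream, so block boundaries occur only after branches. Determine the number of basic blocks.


With no in-sequence branch targets, the leaders are the first instruction plus the instruction after each branch.
Number of basic blocks = branches + 1
= 6 + 1 = 7

7


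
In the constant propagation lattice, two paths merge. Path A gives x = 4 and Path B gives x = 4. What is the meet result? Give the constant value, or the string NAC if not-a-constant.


Meet operation: if both paths give the same constant, result is that constant; if they differ, result is NAC (not-a-constant).
Path A: 4, Path B: 4 -> equal
Result: constant -> 4

4


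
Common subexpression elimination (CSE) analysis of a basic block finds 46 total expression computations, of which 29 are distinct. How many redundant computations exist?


CSE count = total expressions - unique expressions
= 46 - 29 = 17

17


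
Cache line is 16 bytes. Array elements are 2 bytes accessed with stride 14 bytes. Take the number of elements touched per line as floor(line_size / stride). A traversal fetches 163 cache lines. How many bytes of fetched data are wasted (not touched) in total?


Elements per line = floor(16 / 14) = 1
Bytes used per line = 1 * 2 = 2
Wasted per line = 16 - 2 = 14
Total wasted = 14 * 163 = 2282

2282


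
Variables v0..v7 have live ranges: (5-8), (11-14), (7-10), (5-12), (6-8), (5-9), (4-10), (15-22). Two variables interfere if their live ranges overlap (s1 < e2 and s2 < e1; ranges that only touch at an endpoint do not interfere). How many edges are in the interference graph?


Check all pairs for overlapping intervals.
Two intervals (s1,e1) and (s2,e2) overlap if s1 < e2 and s2 < e1.
v0 (5-8) vs v1..v7: overlaps v2, v3, v4, v5, v6 -> 5
v1 (11-14) vs v2..v7: overlaps v3 -> 1
v2 (7-10) vs v3..v7: overlaps v3, v4, v5, v6 -> 4
v3 (5-12) vs v4..v7: overlaps v4, v5, v6 -> 3
v4 (6-8) vs v5..v7: overlaps v5, v6 -> 2
v5 (5-9) vs v6..v7: overlaps v6 -> 1
v6 (4-10) vs v7: overlaps none -> 0
Total overlapping pairs = 5 + 1 + 4 + 3 + 2 + 1 + 0 = 16

16


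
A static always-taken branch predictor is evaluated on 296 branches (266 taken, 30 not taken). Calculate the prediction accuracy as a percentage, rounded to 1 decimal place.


Predictor: always-taken
Correct predictions = 266
Accuracy = 266 / 296 * 100 = 89.9%

89.9


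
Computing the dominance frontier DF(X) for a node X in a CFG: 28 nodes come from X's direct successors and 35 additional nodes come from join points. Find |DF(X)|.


DF(X) = direct successor contributions + join point contributions
= 28 + 35 = 63

63


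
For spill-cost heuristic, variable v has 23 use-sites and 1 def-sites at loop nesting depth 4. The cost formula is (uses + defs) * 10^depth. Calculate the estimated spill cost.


uses + defs = 23 + 1 = 24
10^4 = 10000
Spill cost = 24 * 10000 = 240000

240000


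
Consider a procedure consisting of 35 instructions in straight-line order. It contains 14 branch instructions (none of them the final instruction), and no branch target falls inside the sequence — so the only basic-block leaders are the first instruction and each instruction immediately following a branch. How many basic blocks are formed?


With no in-sequence branch targets, the leaders are the first instruction plus the instruction after each branch.
Number of basic blocks = branches + 1
= 14 + 1 = 15

15


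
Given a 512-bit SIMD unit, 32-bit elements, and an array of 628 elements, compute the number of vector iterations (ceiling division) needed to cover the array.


Width = 512 / 32 = 16 elements per vector op
Iterations = ceil(628 / 16) = 40

40


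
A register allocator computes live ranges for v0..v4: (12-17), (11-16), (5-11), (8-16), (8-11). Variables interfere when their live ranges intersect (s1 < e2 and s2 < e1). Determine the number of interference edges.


Check all pairs for overlapping intervals.
Two intervals (s1,e1) and (s2,e2) overlap if s1 < e2 and s2 < e1.
v0 (12-17) vs v1..v4: overlaps v1, v3 -> 2
v1 (11-16) vs v2..v4: overlaps v3 -> 1
v2 (5-11) vs v3..v4: overlaps v3, v4 -> 2
v3 (8-16) vs v4: overlaps v4 -> 1
Total overlapping pairs = 2 + 1 + 2 + 1 = 6

6


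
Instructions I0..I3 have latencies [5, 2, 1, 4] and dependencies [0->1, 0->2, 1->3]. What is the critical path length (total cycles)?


Compute longest path through dependency graph: dist(Ik) = max over predecessors of dist + latency(Ik).
dist(I0) = latency 5 = 5
dist(I1) = dist(I0) + 2 = 5 + 2 = 7
dist(I2) = dist(I0) + 1 = 5 + 1 = 6
dist(I3) = dist(I1) + 4 = 7 + 4 = 11
Critical path = max dist = 11

11


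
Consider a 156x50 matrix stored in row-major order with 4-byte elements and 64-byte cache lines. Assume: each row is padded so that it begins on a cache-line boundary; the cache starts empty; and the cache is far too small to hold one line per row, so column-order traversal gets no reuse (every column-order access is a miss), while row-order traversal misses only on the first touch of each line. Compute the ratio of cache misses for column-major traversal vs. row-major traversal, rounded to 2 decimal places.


Each row occupies 50 * 4 = 200 bytes and starts on a line boundary, so it spans ceil(200 / 64) = 4 cache lines.
Row-major traversal misses (one per line touched): 156 * ceil(50 * 4 / 64) = 624
Column-major traversal misses (no reuse, every access misses): 156 * 50 = 7800
Ratio = 7800 / 624 = 12.5

12.5


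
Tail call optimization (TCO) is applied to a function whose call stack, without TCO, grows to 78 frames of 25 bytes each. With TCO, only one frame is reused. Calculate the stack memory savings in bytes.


Without TCO: 78 * 25 = 1950 bytes
With TCO: reuse 1 frame = 25 bytes
Savings = 1950 - 25 = 1925

1925


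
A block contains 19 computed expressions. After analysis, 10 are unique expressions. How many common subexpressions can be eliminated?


CSE count = total expressions - unique expressions
= 19 - 10 = 9

9


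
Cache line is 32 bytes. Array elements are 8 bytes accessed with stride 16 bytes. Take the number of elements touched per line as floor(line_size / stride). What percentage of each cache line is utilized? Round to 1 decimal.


Elements per cache line = floor(32 / 16) = 2
Bytes used = 2 * 8 = 16
Utilization = 16 / 32 * 100 = 50.0%

50.0


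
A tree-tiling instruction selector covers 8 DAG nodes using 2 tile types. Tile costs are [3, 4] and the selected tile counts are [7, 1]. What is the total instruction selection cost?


Total cost = sum(count_i * cost_i)
= 7*3 + 1*4
= 25

25


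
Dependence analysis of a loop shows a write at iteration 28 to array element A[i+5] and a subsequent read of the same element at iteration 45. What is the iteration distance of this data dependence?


Distance = read iteration - write iteration
= 45 - 28 = 17

17


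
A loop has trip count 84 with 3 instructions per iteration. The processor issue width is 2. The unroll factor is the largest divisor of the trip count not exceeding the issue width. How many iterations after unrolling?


Largest divisor of 84 <= 2 is 2
New iterations = 84 / 2 = 42

42


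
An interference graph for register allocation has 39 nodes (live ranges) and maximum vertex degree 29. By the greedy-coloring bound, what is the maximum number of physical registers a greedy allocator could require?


Greedy coloring never needs more than (max_degree + 1) colors: when coloring a vertex, at most max_degree neighbors are already colored.
Upper bound = 29 + 1 = 30

30


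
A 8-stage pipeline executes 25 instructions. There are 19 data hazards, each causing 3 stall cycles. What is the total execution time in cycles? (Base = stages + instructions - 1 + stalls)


Base cycles = 8 + 25 - 1 = 32
Total stalls = 19 * 3 = 57
Total = 32 + 57 = 89

89


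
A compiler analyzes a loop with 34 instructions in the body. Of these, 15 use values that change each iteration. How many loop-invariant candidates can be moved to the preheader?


Invariant candidates = total - loop-dependent
= 34 - 15 = 19

19


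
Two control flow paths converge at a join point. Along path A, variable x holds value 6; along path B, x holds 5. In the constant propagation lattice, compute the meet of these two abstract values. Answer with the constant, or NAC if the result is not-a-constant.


Meet operation: if both paths give the same constant, result is that constant; if they differ, result is NAC (not-a-constant).
Path A: 6, Path B: 5 -> differ
Result: not-a-constant -> NAC

NAC


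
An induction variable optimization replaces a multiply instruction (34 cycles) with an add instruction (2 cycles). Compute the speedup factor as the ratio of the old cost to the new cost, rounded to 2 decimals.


Ratio = mult_cost / add_cost = 34 / 2 = 17.0

17.0


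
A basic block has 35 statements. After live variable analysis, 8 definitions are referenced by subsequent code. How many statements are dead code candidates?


Dead code = total statements - live definitions
= 35 - 8 = 27

27


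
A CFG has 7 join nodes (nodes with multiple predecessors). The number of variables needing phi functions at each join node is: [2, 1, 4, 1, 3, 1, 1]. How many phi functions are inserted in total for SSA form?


Total phi functions = sum of phi functions at each join node
= 2 + 1 + 4 + 1 + 3 + 1 + 1 = 13

13


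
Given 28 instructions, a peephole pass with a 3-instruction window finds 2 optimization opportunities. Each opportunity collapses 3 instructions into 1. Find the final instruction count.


Each match removes 2 instructions.
Total removed = 2 * 2 = 4
Remaining = 28 - 4 = 24

24


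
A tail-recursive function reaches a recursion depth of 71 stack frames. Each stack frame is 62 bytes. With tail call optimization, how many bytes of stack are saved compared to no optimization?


Without TCO: 71 * 62 = 4402 bytes
With TCO: reuse 1 frame = 62 bytes
Savings = 4402 - 62 = 4340

4340


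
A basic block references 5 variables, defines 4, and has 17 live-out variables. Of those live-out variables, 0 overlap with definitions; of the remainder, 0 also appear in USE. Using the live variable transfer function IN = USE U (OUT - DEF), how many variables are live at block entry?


OUT - DEF: 17 - 0 = 17
|IN| = |USE| + |OUT - DEF| - |USE ∩ (OUT - DEF)| = 5 + 17 - 0 = 22

22


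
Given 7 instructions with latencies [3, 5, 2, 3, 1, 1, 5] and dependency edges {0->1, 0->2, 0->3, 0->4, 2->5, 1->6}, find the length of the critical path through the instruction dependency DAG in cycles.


Compute longest path through dependency graph: dist(Ik) = max over predecessors of dist + latency(Ik).
dist(I0) = latency 3 = 3
dist(I1) = dist(I0) + 5 = 3 + 5 = 8
dist(I2) = dist(I0) + 2 = 3 + 2 = 5
dist(I3) = dist(I0) + 3 = 3 + 3 = 6
dist(I4) = dist(I0) + 1 = 3 + 1 = 4
dist(I5) = dist(I2) + 1 = 5 + 1 = 6
dist(I6) = dist(I1) + 5 = 8 + 5 = 13
Critical path = max dist = 13

13


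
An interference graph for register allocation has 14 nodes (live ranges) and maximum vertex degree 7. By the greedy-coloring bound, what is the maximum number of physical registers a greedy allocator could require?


Greedy coloring never needs more than (max_degree + 1) colors: when coloring a vertex, at most max_degree neighbors are already colored.
Upper bound = 7 + 1 = 8

8


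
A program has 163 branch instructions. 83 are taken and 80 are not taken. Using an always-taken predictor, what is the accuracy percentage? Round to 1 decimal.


Predictor: always-taken
Correct predictions = 83
Accuracy = 83 / 163 * 100 = 50.9%

50.9


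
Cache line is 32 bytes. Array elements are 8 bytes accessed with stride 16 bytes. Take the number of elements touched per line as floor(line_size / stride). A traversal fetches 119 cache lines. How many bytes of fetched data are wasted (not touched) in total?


Elements per line = floor(32 / 16) = 2
Bytes used per line = 2 * 8 = 16
Wasted per line = 32 - 16 = 16
Total wasted = 16 * 119 = 1904

1904


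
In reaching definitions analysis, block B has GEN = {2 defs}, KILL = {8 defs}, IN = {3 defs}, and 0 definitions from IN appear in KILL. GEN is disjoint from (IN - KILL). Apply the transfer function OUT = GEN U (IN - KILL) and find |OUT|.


IN - KILL: 3 - 0 = 3 surviving definitions
OUT = GEN + surviving = 2 + 3 = 5

5


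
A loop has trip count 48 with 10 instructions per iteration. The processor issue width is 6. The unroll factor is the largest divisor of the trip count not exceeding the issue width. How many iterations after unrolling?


Largest divisor of 48 <= 6 is 6
New iterations = 48 / 6 = 8

8


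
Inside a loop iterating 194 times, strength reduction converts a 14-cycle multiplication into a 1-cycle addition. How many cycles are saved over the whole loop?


Per-iteration saving = 14 - 1 = 13
Total saved = 194 * 13 = 2522

2522


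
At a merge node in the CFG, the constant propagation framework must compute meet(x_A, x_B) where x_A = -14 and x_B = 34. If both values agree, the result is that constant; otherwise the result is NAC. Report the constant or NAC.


Meet operation: if both paths give the same constant, result is that constant; if they differ, result is NAC (not-a-constant).
Path A: -14, Path B: 34 -> differ
Result: not-a-constant -> NAC

NAC


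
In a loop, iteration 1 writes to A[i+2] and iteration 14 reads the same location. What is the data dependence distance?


Distance = read iteration - write iteration
= 14 - 1 = 13

13


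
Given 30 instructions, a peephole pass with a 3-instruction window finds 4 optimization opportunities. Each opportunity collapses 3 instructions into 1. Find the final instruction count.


Each match removes 2 instructions.
Total removed = 4 * 2 = 8
Remaining = 30 - 8 = 22

22


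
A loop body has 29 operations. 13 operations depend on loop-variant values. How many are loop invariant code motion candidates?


Invariant candidates = total - loop-dependent
= 29 - 13 = 16

16


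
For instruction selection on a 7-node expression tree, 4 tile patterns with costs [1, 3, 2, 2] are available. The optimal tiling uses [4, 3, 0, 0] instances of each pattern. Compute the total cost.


Total cost = sum(count_i * cost_i)
= 4*1 + 3*3 + 0*2 + 0*2
= 13

13


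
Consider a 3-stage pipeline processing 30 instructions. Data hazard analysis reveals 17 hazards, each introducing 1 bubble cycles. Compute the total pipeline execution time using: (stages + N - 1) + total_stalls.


Base cycles = 3 + 30 - 1 = 32
Total stalls = 17 * 1 = 17
Total = 32 + 17 = 49

49


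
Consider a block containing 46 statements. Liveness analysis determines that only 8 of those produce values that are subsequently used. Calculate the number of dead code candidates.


Dead code = total statements - live definitions
= 46 - 8 = 38

38


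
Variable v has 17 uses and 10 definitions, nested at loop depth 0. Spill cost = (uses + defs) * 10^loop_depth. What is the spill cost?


uses + defs = 17 + 10 = 27
10^0 = 1
Spill cost = 27 * 1 = 27

27


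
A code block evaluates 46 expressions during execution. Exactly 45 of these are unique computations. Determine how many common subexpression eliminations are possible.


CSE count = total expressions - unique expressions
= 46 - 45 = 1

1


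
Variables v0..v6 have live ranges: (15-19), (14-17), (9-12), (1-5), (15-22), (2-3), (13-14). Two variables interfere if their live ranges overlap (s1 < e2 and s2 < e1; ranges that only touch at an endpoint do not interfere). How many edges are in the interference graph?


Check all pairs for overlapping intervals.
Two intervals (s1,e1) and (s2,e2) overlap if s1 < e2 and s2 < e1.
v0 (15-19) vs v1..v6: overlaps v1, v4 -> 2
v1 (14-17) vs v2..v6: overlaps v4 -> 1
v2 (9-12) vs v3..v6: overlaps none -> 0
v3 (1-5) vs v4..v6: overlaps v5 -> 1
v4 (15-22) vs v5..v6: overlaps none -> 0
v5 (2-3) vs v6: overlaps none -> 0
Total overlapping pairs = 2 + 1 + 0 + 1 + 0 + 0 = 4

4


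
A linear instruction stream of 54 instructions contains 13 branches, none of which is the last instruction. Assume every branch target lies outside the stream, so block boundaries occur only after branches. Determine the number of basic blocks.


With no in-sequence branch targets, the leaders are the first instruction plus the instruction after each branch.
Number of basic blocks = branches + 1
= 13 + 1 = 14

14


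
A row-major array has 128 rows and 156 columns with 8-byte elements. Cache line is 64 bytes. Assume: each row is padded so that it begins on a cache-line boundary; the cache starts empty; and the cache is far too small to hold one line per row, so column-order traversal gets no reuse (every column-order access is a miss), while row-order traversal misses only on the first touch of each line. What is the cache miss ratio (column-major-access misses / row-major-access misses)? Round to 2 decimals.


Each row occupies 156 * 8 = 1248 bytes and starts on a line boundary, so it spans ceil(1248 / 64) = 20 cache lines.
Row-major traversal misses (one per line touched): 128 * ceil(156 * 8 / 64) = 2560
Column-major traversal misses (no reuse, every access misses): 128 * 156 = 19968
Ratio = 19968 / 2560 = 7.8

7.8


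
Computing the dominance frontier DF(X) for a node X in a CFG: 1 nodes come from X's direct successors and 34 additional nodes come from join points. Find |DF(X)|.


DF(X) = direct successor contributions + join point contributions
= 1 + 34 = 35

35


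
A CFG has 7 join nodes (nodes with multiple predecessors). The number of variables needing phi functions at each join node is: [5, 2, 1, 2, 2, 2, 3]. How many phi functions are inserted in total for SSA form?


Total phi functions = sum of phi functions at each join node
= 5 + 2 + 1 + 2 + 2 + 2 + 3 = 17

17


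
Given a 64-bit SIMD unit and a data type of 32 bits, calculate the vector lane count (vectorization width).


Width = SIMD bits / data type bits
= 64 / 32 = 2

2


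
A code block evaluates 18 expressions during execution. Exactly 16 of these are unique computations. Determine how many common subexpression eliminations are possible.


CSE count = total expressions - unique expressions
= 18 - 16 = 2

2


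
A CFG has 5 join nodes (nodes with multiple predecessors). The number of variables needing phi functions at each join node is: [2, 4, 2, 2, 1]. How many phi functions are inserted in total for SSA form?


Total phi functions = sum of phi functions at each join node
= 2 + 4 + 2 + 2 + 1 = 11

11


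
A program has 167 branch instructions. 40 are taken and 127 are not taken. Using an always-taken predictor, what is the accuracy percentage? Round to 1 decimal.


Predictor: always-taken
Correct predictions = 40
Accuracy = 40 / 167 * 100 = 24.0%

24.0


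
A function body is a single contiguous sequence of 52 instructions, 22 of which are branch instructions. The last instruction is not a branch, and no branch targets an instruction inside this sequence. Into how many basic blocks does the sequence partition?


With no in-sequence branch targets, the leaders are the first instruction plus the instruction after each branch.
Number of basic blocks = branches + 1
= 22 + 1 = 23

23


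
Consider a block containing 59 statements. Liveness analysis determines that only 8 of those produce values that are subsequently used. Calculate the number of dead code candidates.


Dead code = total statements - live definitions
= 59 - 8 = 51

51


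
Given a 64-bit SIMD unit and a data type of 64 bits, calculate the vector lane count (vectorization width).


Width = SIMD bits / data type bits
= 64 / 64 = 1

1


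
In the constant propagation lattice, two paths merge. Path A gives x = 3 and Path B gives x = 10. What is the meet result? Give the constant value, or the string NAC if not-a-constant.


Meet operation: if both paths give the same constant, result is that constant; if they differ, result is NAC (not-a-constant).
Path A: 3, Path B: 10 -> differ
Result: not-a-constant -> NAC

NAC


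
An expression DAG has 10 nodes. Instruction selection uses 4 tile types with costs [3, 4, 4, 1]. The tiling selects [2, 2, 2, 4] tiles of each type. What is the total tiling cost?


Total cost = sum(count_i * cost_i)
= 2*3 + 2*4 + 2*4 + 4*1
= 26

26


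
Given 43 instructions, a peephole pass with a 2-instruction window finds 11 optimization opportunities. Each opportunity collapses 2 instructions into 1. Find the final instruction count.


Each match removes 1 instructions.
Total removed = 11 * 1 = 11
Remaining = 43 - 11 = 32

32


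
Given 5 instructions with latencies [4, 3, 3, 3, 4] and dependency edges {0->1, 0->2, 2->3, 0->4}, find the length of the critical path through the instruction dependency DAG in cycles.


Compute longest path through dependency graph: dist(Ik) = max over predecessors of dist + latency(Ik).
dist(I0) = latency 4 = 4
dist(I1) = dist(I0) + 3 = 4 + 3 = 7
dist(I2) = dist(I0) + 3 = 4 + 3 = 7
dist(I3) = dist(I2) + 3 = 7 + 3 = 10
dist(I4) = dist(I0) + 4 = 4 + 4 = 8
Critical path = max dist = 10

10


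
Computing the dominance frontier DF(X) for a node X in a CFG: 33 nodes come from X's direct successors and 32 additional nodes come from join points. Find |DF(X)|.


DF(X) = direct successor contributions + join point contributions
= 33 + 32 = 65

65


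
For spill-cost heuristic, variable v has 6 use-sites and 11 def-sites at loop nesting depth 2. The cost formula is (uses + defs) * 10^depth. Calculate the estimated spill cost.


uses + defs = 6 + 11 = 17
10^2 = 100
Spill cost = 17 * 100 = 1700

1700


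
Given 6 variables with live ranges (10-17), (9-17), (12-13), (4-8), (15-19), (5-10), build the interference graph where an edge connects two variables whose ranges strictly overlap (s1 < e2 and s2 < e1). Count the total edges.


Check all pairs for overlapping intervals.
Two intervals (s1,e1) and (s2,e2) overlap if s1 < e2 and s2 < e1.
v0 (10-17) vs v1..v5: overlaps v1, v2, v4 -> 3
v1 (9-17) vs v2..v5: overlaps v2, v4, v5 -> 3
v2 (12-13) vs v3..v5: overlaps none -> 0
v3 (4-8) vs v4..v5: overlaps v5 -> 1
v4 (15-19) vs v5: overlaps none -> 0
Total overlapping pairs = 3 + 3 + 0 + 1 + 0 = 7

7


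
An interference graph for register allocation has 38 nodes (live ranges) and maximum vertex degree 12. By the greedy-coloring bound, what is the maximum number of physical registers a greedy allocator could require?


Greedy coloring never needs more than (max_degree + 1) colors: when coloring a vertex, at most max_degree neighbors are already colored.
Upper bound = 12 + 1 = 13

13


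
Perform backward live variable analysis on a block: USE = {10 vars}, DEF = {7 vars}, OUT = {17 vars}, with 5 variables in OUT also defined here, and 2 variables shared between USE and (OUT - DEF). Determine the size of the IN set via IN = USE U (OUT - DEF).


OUT - DEF: 17 - 5 = 12
|IN| = |USE| + |OUT - DEF| - |USE ∩ (OUT - DEF)| = 10 + 12 - 2 = 20

20


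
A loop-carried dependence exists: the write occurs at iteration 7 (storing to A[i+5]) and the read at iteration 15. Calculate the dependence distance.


Distance = read iteration - write iteration
= 15 - 7 = 8

8


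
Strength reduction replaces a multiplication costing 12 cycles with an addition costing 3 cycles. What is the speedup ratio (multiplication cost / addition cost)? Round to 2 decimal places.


Ratio = mult_cost / add_cost = 12 / 3 = 4.0

4.0


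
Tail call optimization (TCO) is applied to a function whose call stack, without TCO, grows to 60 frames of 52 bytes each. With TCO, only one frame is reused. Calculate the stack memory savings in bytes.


Without TCO: 60 * 52 = 3120 bytes
With TCO: reuse 1 frame = 52 bytes
Savings = 3120 - 52 = 3068

3068


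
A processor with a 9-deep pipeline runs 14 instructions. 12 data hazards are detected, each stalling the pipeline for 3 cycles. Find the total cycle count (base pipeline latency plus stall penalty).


Base cycles = 9 + 14 - 1 = 22
Total stalls = 12 * 3 = 36
Total = 22 + 36 = 58

58


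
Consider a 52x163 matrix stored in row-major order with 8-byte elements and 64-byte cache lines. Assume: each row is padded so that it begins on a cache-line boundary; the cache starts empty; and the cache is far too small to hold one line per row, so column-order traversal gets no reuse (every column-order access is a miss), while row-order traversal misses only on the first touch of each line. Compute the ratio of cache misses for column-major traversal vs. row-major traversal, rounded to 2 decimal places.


Each row occupies 163 * 8 = 1304 bytes and starts on a line boundary, so it spans ceil(1304 / 64) = 21 cache lines.
Row-major traversal misses (one per line touched): 52 * ceil(163 * 8 / 64) = 1092
Column-major traversal misses (no reuse, every access misses): 52 * 163 = 8476
Ratio = 8476 / 1092 = 7.76

7.76


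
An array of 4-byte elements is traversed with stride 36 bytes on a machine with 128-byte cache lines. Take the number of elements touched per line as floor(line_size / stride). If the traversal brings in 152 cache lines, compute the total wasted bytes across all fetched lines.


Elements per line = floor(128 / 36) = 3
Bytes used per line = 3 * 4 = 12
Wasted per line = 128 - 12 = 116
Total wasted = 116 * 152 = 17632

17632


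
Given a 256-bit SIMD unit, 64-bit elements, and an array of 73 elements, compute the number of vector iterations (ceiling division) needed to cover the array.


Width = 256 / 64 = 4 elements per vector op
Iterations = ceil(73 / 4) = 19

19


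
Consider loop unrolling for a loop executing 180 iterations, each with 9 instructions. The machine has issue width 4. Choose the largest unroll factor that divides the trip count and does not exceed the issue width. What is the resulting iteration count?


Largest divisor of 180 <= 4 is 4
New iterations = 180 / 4 = 45

45


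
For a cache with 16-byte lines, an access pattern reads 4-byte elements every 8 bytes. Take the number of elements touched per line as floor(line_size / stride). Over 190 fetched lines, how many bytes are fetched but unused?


Elements per line = floor(16 / 8) = 2
Bytes used per line = 2 * 4 = 8
Wasted per line = 16 - 8 = 8
Total wasted = 8 * 190 = 1520

1520


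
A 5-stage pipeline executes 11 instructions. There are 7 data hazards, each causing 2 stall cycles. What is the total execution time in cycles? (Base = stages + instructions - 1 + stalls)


Base cycles = 5 + 11 - 1 = 15
Total stalls = 7 * 2 = 14
Total = 15 + 14 = 29

29


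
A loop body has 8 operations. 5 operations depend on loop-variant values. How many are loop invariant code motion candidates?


Invariant candidates = total - loop-dependent
= 8 - 5 = 3

3


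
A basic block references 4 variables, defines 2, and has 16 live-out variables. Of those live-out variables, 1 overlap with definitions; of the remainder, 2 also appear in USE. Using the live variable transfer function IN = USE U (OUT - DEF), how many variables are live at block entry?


OUT - DEF: 16 - 1 = 15
|IN| = |USE| + |OUT - DEF| - |USE ∩ (OUT - DEF)| = 4 + 15 - 2 = 17

17


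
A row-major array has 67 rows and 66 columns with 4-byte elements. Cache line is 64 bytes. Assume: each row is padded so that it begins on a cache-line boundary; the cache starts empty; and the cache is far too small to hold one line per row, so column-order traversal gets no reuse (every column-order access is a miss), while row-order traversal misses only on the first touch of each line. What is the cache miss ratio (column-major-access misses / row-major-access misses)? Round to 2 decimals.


Each row occupies 66 * 4 = 264 bytes and starts on a line boundary, so it spans ceil(264 / 64) = 5 cache lines.
Row-major traversal misses (one per line touched): 67 * ceil(66 * 4 / 64) = 335
Column-major traversal misses (no reuse, every access misses): 67 * 66 = 4422
Ratio = 4422 / 335 = 13.2

13.2


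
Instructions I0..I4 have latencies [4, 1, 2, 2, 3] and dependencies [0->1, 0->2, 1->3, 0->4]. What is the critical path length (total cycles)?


Compute longest path through dependency graph: dist(Ik) = max over predecessors of dist + latency(Ik).
dist(I0) = latency 4 = 4
dist(I1) = dist(I0) + 1 = 4 + 1 = 5
dist(I2) = dist(I0) + 2 = 4 + 2 = 6
dist(I3) = dist(I1) + 2 = 5 + 2 = 7
dist(I4) = dist(I0) + 3 = 4 + 3 = 7
Critical path = max dist = 7

7


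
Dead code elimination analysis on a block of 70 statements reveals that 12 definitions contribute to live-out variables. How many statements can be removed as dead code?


Dead code = total statements - live definitions
= 70 - 12 = 58

58


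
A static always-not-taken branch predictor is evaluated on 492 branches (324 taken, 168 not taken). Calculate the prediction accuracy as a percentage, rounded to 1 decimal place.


Predictor: always-not-taken
Correct predictions = 168
Accuracy = 168 / 492 * 100 = 34.1%

34.1


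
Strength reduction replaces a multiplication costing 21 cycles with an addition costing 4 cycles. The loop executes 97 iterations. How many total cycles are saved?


Per-iteration saving = 21 - 4 = 17
Total saved = 97 * 17 = 1649

1649


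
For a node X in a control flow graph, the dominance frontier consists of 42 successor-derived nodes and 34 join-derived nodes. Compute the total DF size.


DF(X) = direct successor contributions + join point contributions
= 42 + 34 = 76

76


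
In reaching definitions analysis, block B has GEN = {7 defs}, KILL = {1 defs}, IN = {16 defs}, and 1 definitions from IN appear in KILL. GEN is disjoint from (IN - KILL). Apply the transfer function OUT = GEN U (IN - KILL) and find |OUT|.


IN - KILL: 16 - 1 = 15 surviving definitions
OUT = GEN + surviving = 7 + 15 = 22

22


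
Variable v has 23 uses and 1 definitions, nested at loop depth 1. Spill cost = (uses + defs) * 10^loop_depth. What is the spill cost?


uses + defs = 23 + 1 = 24
10^1 = 10
Spill cost = 24 * 10 = 240

240


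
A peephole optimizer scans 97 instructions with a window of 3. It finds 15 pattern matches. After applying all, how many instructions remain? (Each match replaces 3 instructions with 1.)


Each match removes 2 instructions.
Total removed = 15 * 2 = 30
Remaining = 97 - 30 = 67

67


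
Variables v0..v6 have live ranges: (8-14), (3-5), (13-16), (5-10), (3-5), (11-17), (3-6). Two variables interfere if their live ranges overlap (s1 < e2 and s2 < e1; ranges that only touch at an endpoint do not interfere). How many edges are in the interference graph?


Check all pairs for overlapping intervals.
Two intervals (s1,e1) and (s2,e2) overlap if s1 < e2 and s2 < e1.
v0 (8-14) vs v1..v6: overlaps v2, v3, v5 -> 3
v1 (3-5) vs v2..v6: overlaps v4, v6 -> 2
v2 (13-16) vs v3..v6: overlaps v5 -> 1
v3 (5-10) vs v4..v6: overlaps v6 -> 1
v4 (3-5) vs v5..v6: overlaps v6 -> 1
v5 (11-17) vs v6: overlaps none -> 0
Total overlapping pairs = 3 + 2 + 1 + 1 + 1 + 0 = 8

8


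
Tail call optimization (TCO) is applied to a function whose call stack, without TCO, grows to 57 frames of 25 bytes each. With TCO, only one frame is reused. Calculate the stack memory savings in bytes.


Without TCO: 57 * 25 = 1425 bytes
With TCO: reuse 1 frame = 25 bytes
Savings = 1425 - 25 = 1400

1400


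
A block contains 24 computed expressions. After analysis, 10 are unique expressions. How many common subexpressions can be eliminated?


CSE count = total expressions - unique expressions
= 24 - 10 = 14

14


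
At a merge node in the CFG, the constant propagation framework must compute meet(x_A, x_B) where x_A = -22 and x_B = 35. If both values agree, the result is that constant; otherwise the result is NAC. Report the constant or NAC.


Meet operation: if both paths give the same constant, result is that constant; if they differ, result is NAC (not-a-constant).
Path A: -22, Path B: 35 -> differ
Result: not-a-constant -> NAC

NAC


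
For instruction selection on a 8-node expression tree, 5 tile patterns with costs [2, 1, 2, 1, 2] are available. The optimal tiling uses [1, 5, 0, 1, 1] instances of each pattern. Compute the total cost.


Total cost = sum(count_i * cost_i)
= 1*2 + 5*1 + 0*2 + 1*1 + 1*2
= 10

10


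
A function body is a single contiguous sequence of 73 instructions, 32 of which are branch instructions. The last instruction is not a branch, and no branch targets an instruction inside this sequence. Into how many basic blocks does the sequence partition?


With no in-sequence branch targets, the leaders are the first instruction plus the instruction after each branch.
Number of basic blocks = branches + 1
= 32 + 1 = 33

33


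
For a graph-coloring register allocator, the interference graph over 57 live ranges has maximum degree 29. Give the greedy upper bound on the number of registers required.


Greedy coloring never needs more than (max_degree + 1) colors: when coloring a vertex, at most max_degree neighbors are already colored.
Upper bound = 29 + 1 = 30

30
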